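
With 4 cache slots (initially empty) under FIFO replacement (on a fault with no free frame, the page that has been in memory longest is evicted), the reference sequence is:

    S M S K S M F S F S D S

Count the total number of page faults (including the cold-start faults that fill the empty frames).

6

S -> fault, frames [S]
M -> fault, frames [S, M]
S -> hit
K -> fault, frames [S, M, K]
S -> hit
M -> hit
F -> fault, frames [S, M, K, F]
S -> hit
F -> hit
S -> hit
D -> fault, evict S, frames [M, K, F, D]
S -> fault, evict M, frames [K, F, D, S]
Page faults: 6.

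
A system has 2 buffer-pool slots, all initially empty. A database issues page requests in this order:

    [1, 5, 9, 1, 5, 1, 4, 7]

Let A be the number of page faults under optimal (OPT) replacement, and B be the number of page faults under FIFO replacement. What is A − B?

Under OPT: F F F . F . F F → 6 faults.
Under FIFO: F F F F F . F F → 7 faults.
A − B = 6 − 7 = -1.

-1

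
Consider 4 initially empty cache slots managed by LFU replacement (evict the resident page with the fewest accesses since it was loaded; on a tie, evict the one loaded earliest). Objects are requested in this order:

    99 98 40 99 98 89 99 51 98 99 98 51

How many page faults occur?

99 → fault, frames [99]
98 → fault, frames [99, 98]
40 → fault, frames [99, 98, 40]
99 → hit
98 → hit
89 → fault, frames [99, 98, 40, 89]
99 → hit
51 → fault, evict 40, frames [99, 98, 89, 51]
98 → hit
99 → hit
98 → hit
51 → hit
Page faults: 5.

5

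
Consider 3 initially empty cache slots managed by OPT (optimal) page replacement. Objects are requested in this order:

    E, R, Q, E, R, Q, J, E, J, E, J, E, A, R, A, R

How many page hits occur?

E: fault, frames [E]
R: fault, frames [E, R]
Q: fault, frames [E, R, Q]
E: hit
R: hit
Q: hit
J: fault, evict Q, frames [E, R, J]
E: hit
J: hit
E: hit
J: hit
E: hit
A: fault, evict J, frames [E, R, A]
R: hit
A: hit
R: hit
Hits: 11.

11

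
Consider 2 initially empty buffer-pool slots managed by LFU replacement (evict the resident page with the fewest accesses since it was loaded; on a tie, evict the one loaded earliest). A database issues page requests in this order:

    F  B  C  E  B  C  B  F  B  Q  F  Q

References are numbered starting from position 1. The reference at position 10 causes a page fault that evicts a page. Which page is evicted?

F

pos 1: F -> miss, frames (F)
pos 2: B -> miss, frames (F B)
pos 3: C -> miss, evict F, frames (B C)
pos 4: E -> miss, evict B, frames (C E)
pos 5: B -> miss, evict C, frames (E B)
pos 6: C -> miss, evict E, frames (B C)
pos 7: B -> hit
pos 8: F -> miss, evict C, frames (B F)
pos 9: B -> hit
pos 10: Q -> miss, evict F, frames (B Q)
At position 10, page F is evicted.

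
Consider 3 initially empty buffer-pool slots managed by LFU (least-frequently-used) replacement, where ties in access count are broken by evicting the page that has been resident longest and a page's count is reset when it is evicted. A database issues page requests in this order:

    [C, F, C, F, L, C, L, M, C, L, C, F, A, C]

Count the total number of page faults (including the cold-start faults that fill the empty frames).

C -> miss, frames (C)
F -> miss, frames (C F)
C -> hit
F -> hit
L -> miss, frames (C F L)
C -> hit
L -> hit
M -> miss, evict F, frames (C L M)
C -> hit
L -> hit
C -> hit
F -> miss, evict M, frames (C L F)
A -> miss, evict F, frames (C L A)
C -> hit
Page faults: 6.

6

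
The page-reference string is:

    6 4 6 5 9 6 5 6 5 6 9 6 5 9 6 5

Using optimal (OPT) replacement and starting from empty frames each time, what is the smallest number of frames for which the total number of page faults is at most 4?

3

f=1: 16 faults
f=2: 8 faults
f=3: 4 faults
f=4: 4 faults
Smallest f with faults ≤ 4 is 3.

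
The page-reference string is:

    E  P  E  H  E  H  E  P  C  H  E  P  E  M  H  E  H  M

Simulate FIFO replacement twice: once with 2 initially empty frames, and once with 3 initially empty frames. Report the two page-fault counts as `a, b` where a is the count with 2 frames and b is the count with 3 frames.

2 frames: F F . F F . . F F F F F . F F F . F → 13 faults.
3 frames: F F . F . . . . F . F F . F F F . . → 9 faults.
9 < 13: adding a frame reduced faults, as is typical.

13, 9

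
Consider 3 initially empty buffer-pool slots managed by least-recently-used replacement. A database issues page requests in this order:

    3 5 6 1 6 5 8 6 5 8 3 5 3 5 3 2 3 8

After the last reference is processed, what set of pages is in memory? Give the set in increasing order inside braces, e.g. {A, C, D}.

{2, 3, 8}

3 → fault, frames [3]
5 → fault, frames [3, 5]
6 → fault, frames [3, 5, 6]
1 → fault, evict 3, frames [5, 6, 1]
6 → hit
5 → hit
8 → fault, evict 1, frames [6, 5, 8]
6 → hit
5 → hit
8 → hit
3 → fault, evict 6, frames [5, 8, 3]
5 → hit
3 → hit
5 → hit
3 → hit
2 → fault, evict 8, frames [5, 3, 2]
3 → hit
8 → fault, evict 5, frames [2, 3, 8]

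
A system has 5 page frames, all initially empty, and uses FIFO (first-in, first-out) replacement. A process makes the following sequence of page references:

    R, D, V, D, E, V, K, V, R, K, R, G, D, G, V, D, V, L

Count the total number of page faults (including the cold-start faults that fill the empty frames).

7

R → fault, frames (R)
D → fault, frames (R D)
V → fault, frames (R D V)
D → hit
E → fault, frames (R D V E)
V → hit
K → fault, frames (R D V E K)
V → hit
R → hit
K → hit
R → hit
G → fault, evict R, frames (D V E K G)
D → hit
G → hit
V → hit
D → hit
V → hit
L → fault, evict D, frames (V E K G L)
Page faults: 7.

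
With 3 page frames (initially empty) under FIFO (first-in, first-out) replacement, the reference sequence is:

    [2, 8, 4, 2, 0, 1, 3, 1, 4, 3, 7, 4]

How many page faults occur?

8

2 -> fault, frames {2}
8 -> fault, frames {2,8}
4 -> fault, frames {2,8,4}
2 -> hit
0 -> fault, evict 2, frames {8,4,0}
1 -> fault, evict 8, frames {4,0,1}
3 -> fault, evict 4, frames {0,1,3}
1 -> hit
4 -> fault, evict 0, frames {1,3,4}
3 -> hit
7 -> fault, evict 1, frames {3,4,7}
4 -> hit
Page faults: 8.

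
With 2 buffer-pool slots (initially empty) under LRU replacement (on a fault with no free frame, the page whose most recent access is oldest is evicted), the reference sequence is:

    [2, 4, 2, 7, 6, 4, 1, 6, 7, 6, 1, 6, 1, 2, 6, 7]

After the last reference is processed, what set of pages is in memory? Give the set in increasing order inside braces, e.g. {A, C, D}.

{6, 7}

2 → miss, frames [2]
4 → miss, frames [2, 4]
2 → hit
7 → miss, evict 4, frames [2, 7]
6 → miss, evict 2, frames [7, 6]
4 → miss, evict 7, frames [6, 4]
1 → miss, evict 6, frames [4, 1]
6 → miss, evict 4, frames [1, 6]
7 → miss, evict 1, frames [6, 7]
6 → hit
1 → miss, evict 7, frames [6, 1]
6 → hit
1 → hit
2 → miss, evict 6, frames [1, 2]
6 → miss, evict 1, frames [2, 6]
7 → miss, evict 2, frames [6, 7]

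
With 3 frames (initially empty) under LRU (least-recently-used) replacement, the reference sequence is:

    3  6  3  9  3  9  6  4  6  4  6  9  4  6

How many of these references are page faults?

4

3: fault, frames {3}
6: fault, frames {3,6}
3: hit
9: fault, frames {6,3,9}
3: hit
9: hit
6: hit
4: fault, evict 3, frames {9,6,4}
6: hit
4: hit
6: hit
9: hit
4: hit
6: hit
Page faults: 4.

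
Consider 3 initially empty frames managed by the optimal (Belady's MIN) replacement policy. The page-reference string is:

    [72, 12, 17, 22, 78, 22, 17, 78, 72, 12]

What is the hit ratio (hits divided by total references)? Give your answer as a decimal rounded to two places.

0.30

72 → fault, frames (72)
12 → fault, frames (72 12)
17 → fault, frames (72 12 17)
22 → fault, evict 12, frames (72 17 22)
78 → fault, evict 72, frames (17 22 78)
22 → hit
17 → hit
78 → hit
72 → fault, evict 78, frames (17 22 72)
12 → fault, evict 72, frames (17 22 12)
Hits: 3 of 10 references → 3/10 = 0.3000.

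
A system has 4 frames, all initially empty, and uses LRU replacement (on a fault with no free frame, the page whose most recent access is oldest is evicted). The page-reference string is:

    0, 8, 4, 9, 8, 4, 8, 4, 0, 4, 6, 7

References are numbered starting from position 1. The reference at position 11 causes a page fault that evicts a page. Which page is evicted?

pos 1: 0 → fault, frames [0]
pos 2: 8 → fault, frames [0, 8]
pos 3: 4 → fault, frames [0, 8, 4]
pos 4: 9 → fault, frames [0, 8, 4, 9]
pos 5: 8 → hit
pos 6: 4 → hit
pos 7: 8 → hit
pos 8: 4 → hit
pos 9: 0 → hit
pos 10: 4 → hit
pos 11: 6 → fault, evict 9, frames [8, 0, 4, 6]
At position 11, page 9 is evicted.

9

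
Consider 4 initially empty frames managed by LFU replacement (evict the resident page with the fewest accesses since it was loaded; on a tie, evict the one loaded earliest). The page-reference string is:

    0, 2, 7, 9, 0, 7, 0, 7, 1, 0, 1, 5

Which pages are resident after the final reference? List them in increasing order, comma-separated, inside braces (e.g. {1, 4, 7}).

{0, 1, 5, 7}

0 → miss, frames {0}
2 → miss, frames {0,2}
7 → miss, frames {0,2,7}
9 → miss, frames {0,2,7,9}
0 → hit
7 → hit
0 → hit
7 → hit
1 → miss, evict 2, frames {0,7,9,1}
0 → hit
1 → hit
5 → miss, evict 9, frames {0,7,1,5}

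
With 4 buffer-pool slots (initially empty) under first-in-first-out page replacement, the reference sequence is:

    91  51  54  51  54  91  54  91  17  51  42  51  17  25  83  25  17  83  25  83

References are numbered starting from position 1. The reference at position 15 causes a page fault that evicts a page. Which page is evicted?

pos 1: 91 -> miss, frames {91}
pos 2: 51 -> miss, frames {91,51}
pos 3: 54 -> miss, frames {91,51,54}
pos 4: 51 -> hit
pos 5: 54 -> hit
pos 6: 91 -> hit
pos 7: 54 -> hit
pos 8: 91 -> hit
pos 9: 17 -> miss, frames {91,51,54,17}
pos 10: 51 -> hit
pos 11: 42 -> miss, evict 91, frames {51,54,17,42}
pos 12: 51 -> hit
pos 13: 17 -> hit
pos 14: 25 -> miss, evict 51, frames {54,17,42,25}
pos 15: 83 -> miss, evict 54, frames {17,42,25,83}
At position 15, page 54 is evicted.

54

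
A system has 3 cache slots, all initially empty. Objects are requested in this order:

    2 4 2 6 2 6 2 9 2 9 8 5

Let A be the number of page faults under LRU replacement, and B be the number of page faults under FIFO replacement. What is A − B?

Under LRU: F F . F . . . F . . F F → 6 faults.
Under FIFO: F F . F . . . F F . F F → 7 faults.
A − B = 6 − 7 = -1.

-1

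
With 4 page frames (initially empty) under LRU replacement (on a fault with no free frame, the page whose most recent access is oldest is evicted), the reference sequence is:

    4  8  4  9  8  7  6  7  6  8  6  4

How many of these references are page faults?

4 → miss, frames [4]
8 → miss, frames [4, 8]
4 → hit
9 → miss, frames [8, 4, 9]
8 → hit
7 → miss, frames [4, 9, 8, 7]
6 → miss, evict 4, frames [9, 8, 7, 6]
7 → hit
6 → hit
8 → hit
6 → hit
4 → miss, evict 9, frames [7, 8, 6, 4]
Page faults: 6.

6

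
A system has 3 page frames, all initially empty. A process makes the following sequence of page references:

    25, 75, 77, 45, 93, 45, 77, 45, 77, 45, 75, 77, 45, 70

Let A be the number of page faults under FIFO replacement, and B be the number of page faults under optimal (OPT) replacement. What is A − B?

Under FIFO: F F F F F . . . . . F F F F → 9 faults.
Under OPT: F F F F F . . . . . F . . F → 7 faults.
A − B = 9 − 7 = 2.

2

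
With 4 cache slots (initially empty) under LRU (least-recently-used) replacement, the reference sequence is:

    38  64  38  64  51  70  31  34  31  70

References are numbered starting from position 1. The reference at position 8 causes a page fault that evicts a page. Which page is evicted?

64

pos 1: 38: miss, frames [38]
pos 2: 64: miss, frames [38, 64]
pos 3: 38: hit
pos 4: 64: hit
pos 5: 51: miss, frames [38, 64, 51]
pos 6: 70: miss, frames [38, 64, 51, 70]
pos 7: 31: miss, evict 38, frames [64, 51, 70, 31]
pos 8: 34: miss, evict 64, frames [51, 70, 31, 34]
At position 8, page 64 is evicted.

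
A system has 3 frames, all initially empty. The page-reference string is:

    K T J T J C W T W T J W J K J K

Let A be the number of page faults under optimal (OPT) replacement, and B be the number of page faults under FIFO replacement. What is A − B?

-2

Under OPT: F F F . . F F . . . . . . F . . → 6 faults.
Under FIFO: F F F . . F F F . . F . . F . . → 8 faults.
A − B = 6 − 8 = -2.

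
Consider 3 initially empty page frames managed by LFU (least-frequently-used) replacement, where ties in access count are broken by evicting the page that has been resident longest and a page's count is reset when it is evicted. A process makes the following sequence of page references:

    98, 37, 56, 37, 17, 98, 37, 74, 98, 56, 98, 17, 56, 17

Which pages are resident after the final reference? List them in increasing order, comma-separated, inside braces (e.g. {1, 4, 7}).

{17, 37, 98}

98 → miss, frames [98]
37 → miss, frames [98, 37]
56 → miss, frames [98, 37, 56]
37 → hit
17 → miss, evict 98, frames [37, 56, 17]
98 → miss, evict 56, frames [37, 17, 98]
37 → hit
74 → miss, evict 17, frames [37, 98, 74]
98 → hit
56 → miss, evict 74, frames [37, 98, 56]
98 → hit
17 → miss, evict 56, frames [37, 98, 17]
56 → miss, evict 17, frames [37, 98, 56]
17 → miss, evict 56, frames [37, 98, 17]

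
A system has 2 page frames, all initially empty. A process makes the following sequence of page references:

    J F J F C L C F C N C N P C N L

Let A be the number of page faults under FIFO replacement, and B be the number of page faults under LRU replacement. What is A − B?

1

Under FIFO: F F . . F F . F F F . . F F F F → 11 faults.
Under LRU: F F . . F F . F . F . . F F F F → 10 faults.
A − B = 11 − 10 = 1.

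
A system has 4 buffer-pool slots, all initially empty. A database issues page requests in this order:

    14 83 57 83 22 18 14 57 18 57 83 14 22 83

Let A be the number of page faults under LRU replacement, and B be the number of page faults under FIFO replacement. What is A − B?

Under LRU: F F F . F F F F . . F . F . → 9 faults.
Under FIFO: F F F . F F F . . . F . . . → 7 faults.
A − B = 9 − 7 = 2.

2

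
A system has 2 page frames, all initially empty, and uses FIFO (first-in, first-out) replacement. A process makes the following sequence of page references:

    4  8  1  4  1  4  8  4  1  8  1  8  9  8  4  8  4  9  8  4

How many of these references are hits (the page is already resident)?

4 → miss, frames [4]
8 → miss, frames [4, 8]
1 → miss, evict 4, frames [8, 1]
4 → miss, evict 8, frames [1, 4]
1 → hit
4 → hit
8 → miss, evict 1, frames [4, 8]
4 → hit
1 → miss, evict 4, frames [8, 1]
8 → hit
1 → hit
8 → hit
9 → miss, evict 8, frames [1, 9]
8 → miss, evict 1, frames [9, 8]
4 → miss, evict 9, frames [8, 4]
8 → hit
4 → hit
9 → miss, evict 8, frames [4, 9]
8 → miss, evict 4, frames [9, 8]
4 → miss, evict 9, frames [8, 4]
Hits: 8.

8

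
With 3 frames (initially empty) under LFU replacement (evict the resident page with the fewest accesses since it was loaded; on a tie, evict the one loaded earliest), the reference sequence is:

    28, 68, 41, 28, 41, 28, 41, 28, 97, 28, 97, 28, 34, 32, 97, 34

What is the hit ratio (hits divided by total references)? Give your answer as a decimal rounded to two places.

0.50

28 → miss, frames [28]
68 → miss, frames [28, 68]
41 → miss, frames [28, 68, 41]
28 → hit
41 → hit
28 → hit
41 → hit
28 → hit
97 → miss, evict 68, frames [28, 41, 97]
28 → hit
97 → hit
28 → hit
34 → miss, evict 97, frames [28, 41, 34]
32 → miss, evict 34, frames [28, 41, 32]
97 → miss, evict 32, frames [28, 41, 97]
34 → miss, evict 97, frames [28, 41, 34]
Hits: 8 of 16 references → 8/16 = 0.5000.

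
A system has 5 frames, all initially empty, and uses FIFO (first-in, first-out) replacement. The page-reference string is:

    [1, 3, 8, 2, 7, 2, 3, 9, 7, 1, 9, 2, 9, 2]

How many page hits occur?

1: miss, frames {1}
3: miss, frames {1,3}
8: miss, frames {1,3,8}
2: miss, frames {1,3,8,2}
7: miss, frames {1,3,8,2,7}
2: hit
3: hit
9: miss, evict 1, frames {3,8,2,7,9}
7: hit
1: miss, evict 3, frames {8,2,7,9,1}
9: hit
2: hit
9: hit
2: hit
Hits: 7.

7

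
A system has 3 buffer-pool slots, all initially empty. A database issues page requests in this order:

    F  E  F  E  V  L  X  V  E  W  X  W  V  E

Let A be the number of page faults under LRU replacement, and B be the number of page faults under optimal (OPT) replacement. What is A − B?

Under LRU: F F . . F F F . F F F . F F → 10 faults.
Under OPT: F F . . F F F . . F . . . F → 7 faults.
A − B = 10 − 7 = 3.

3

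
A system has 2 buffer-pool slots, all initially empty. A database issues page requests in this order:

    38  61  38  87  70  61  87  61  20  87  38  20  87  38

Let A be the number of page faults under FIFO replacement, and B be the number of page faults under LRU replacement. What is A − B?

Under FIFO: F F . F F F F . F . F . F . → 9 faults.
Under LRU: F F . F F F F . F F F F F F → 12 faults.
A − B = 9 − 12 = -3.

-3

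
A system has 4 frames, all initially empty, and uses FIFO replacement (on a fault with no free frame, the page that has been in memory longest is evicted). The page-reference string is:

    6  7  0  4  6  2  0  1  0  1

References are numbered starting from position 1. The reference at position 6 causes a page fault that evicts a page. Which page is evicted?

6

pos 1: 6 → fault, frames {6}
pos 2: 7 → fault, frames {6,7}
pos 3: 0 → fault, frames {6,7,0}
pos 4: 4 → fault, frames {6,7,0,4}
pos 5: 6 → hit
pos 6: 2 → fault, evict 6, frames {7,0,4,2}
At position 6, page 6 is evicted.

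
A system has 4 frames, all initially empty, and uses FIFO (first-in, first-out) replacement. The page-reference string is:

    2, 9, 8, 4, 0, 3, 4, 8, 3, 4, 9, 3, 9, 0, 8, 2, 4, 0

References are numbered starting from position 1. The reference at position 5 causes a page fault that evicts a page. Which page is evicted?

2

pos 1: 2 -> miss, frames [2]
pos 2: 9 -> miss, frames [2, 9]
pos 3: 8 -> miss, frames [2, 9, 8]
pos 4: 4 -> miss, frames [2, 9, 8, 4]
pos 5: 0 -> miss, evict 2, frames [9, 8, 4, 0]
At position 5, page 2 is evicted.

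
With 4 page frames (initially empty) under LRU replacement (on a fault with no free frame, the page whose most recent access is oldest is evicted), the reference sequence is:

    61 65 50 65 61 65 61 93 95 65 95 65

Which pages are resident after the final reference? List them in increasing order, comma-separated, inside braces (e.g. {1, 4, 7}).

61: fault, frames {61}
65: fault, frames {61,65}
50: fault, frames {61,65,50}
65: hit
61: hit
65: hit
61: hit
93: fault, frames {50,65,61,93}
95: fault, evict 50, frames {65,61,93,95}
65: hit
95: hit
65: hit

{61, 65, 93, 95}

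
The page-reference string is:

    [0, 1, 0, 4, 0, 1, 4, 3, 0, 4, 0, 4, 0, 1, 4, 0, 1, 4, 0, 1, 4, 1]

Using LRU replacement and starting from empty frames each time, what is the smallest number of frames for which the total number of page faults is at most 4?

f=1: 22 faults
f=2: 16 faults
f=3: 6 faults
f=4: 4 faults
Smallest f with faults ≤ 4 is 4.

4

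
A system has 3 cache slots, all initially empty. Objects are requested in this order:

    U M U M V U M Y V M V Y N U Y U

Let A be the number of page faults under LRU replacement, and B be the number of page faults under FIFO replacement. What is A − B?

1

Under LRU: F F . . F . . F F . . . F F . . → 7 faults.
Under FIFO: F F . . F . . F . . . . F F . . → 6 faults.
A − B = 7 − 6 = 1.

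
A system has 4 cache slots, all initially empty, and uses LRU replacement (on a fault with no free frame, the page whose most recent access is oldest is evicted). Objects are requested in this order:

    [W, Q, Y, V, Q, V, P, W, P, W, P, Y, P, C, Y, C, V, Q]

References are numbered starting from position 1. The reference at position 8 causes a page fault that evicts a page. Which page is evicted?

pos 1: W: miss, frames {W}
pos 2: Q: miss, frames {W,Q}
pos 3: Y: miss, frames {W,Q,Y}
pos 4: V: miss, frames {W,Q,Y,V}
pos 5: Q: hit
pos 6: V: hit
pos 7: P: miss, evict W, frames {Y,Q,V,P}
pos 8: W: miss, evict Y, frames {Q,V,P,W}
At position 8, page Y is evicted.

Y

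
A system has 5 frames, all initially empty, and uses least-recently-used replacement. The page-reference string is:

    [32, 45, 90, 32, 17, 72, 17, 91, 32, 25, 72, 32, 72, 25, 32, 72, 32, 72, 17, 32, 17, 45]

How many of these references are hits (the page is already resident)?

32 → fault, frames {32}
45 → fault, frames {32,45}
90 → fault, frames {32,45,90}
32 → hit
17 → fault, frames {45,90,32,17}
72 → fault, frames {45,90,32,17,72}
17 → hit
91 → fault, evict 45, frames {90,32,72,17,91}
32 → hit
25 → fault, evict 90, frames {72,17,91,32,25}
72 → hit
32 → hit
72 → hit
25 → hit
32 → hit
72 → hit
32 → hit
72 → hit
17 → hit
32 → hit
17 → hit
45 → fault, evict 91, frames {25,72,32,17,45}
Hits: 14.

14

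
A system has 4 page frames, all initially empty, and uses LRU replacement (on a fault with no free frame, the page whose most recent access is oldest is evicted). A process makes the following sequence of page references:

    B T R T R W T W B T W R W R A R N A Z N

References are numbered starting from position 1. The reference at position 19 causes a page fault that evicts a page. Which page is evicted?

W

pos 1: B → miss, frames [B]
pos 2: T → miss, frames [B, T]
pos 3: R → miss, frames [B, T, R]
pos 4: T → hit
pos 5: R → hit
pos 6: W → miss, frames [B, T, R, W]
pos 7: T → hit
pos 8: W → hit
pos 9: B → hit
pos 10: T → hit
pos 11: W → hit
pos 12: R → hit
pos 13: W → hit
pos 14: R → hit
pos 15: A → miss, evict B, frames [T, W, R, A]
pos 16: R → hit
pos 17: N → miss, evict T, frames [W, A, R, N]
pos 18: A → hit
pos 19: Z → miss, evict W, frames [R, N, A, Z]
At position 19, page W is evicted.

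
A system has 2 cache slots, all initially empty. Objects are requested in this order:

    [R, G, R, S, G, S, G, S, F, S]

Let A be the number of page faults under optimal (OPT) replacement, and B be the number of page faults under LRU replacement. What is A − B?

Under OPT: F F . F . . . . F . → 4 faults.
Under LRU: F F . F F . . . F . → 5 faults.
A − B = 4 − 5 = -1.

-1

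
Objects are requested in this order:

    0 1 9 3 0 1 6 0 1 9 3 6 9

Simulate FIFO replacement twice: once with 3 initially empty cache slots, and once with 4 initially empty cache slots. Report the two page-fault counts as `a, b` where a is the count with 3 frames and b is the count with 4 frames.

9, 10

3 frames: F F F F F F F . . F F . . → 9 faults.
4 frames: F F F F . . F F F F F F . → 10 faults.
10 > 9: adding a frame increased faults — Belady's anomaly.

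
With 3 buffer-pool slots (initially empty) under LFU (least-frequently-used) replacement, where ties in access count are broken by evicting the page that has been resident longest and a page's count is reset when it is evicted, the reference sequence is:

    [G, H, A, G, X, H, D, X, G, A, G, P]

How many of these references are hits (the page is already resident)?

3

G → miss, frames {G}
H → miss, frames {G,H}
A → miss, frames {G,H,A}
G → hit
X → miss, evict H, frames {G,A,X}
H → miss, evict A, frames {G,X,H}
D → miss, evict X, frames {G,H,D}
X → miss, evict H, frames {G,D,X}
G → hit
A → miss, evict D, frames {G,X,A}
G → hit
P → miss, evict X, frames {G,A,P}
Hits: 3.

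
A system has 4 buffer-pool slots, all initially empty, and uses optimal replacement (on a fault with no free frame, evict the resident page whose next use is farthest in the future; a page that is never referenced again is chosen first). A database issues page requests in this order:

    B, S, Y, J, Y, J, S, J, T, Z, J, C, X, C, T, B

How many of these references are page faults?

8

B → miss, frames [B]
S → miss, frames [B, S]
Y → miss, frames [B, S, Y]
J → miss, frames [B, S, Y, J]
Y → hit
J → hit
S → hit
J → hit
T → miss, evict Y, frames [B, S, J, T]
Z → miss, evict S, frames [B, J, T, Z]
J → hit
C → miss, evict Z, frames [B, J, T, C]
X → miss, evict J, frames [B, T, C, X]
C → hit
T → hit
B → hit
Page faults: 8.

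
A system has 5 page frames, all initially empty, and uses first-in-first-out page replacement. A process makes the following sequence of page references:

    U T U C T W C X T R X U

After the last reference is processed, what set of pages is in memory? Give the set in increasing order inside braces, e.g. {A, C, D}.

U: fault, frames {U}
T: fault, frames {U,T}
U: hit
C: fault, frames {U,T,C}
T: hit
W: fault, frames {U,T,C,W}
C: hit
X: fault, frames {U,T,C,W,X}
T: hit
R: fault, evict U, frames {T,C,W,X,R}
X: hit
U: fault, evict T, frames {C,W,X,R,U}

{C, R, U, W, X}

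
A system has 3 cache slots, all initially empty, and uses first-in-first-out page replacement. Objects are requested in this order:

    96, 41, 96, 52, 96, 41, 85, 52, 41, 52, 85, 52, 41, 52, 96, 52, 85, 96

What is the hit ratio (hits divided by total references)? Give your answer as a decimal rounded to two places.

96 -> miss, frames (96)
41 -> miss, frames (96 41)
96 -> hit
52 -> miss, frames (96 41 52)
96 -> hit
41 -> hit
85 -> miss, evict 96, frames (41 52 85)
52 -> hit
41 -> hit
52 -> hit
85 -> hit
52 -> hit
41 -> hit
52 -> hit
96 -> miss, evict 41, frames (52 85 96)
52 -> hit
85 -> hit
96 -> hit
Hits: 13 of 18 references → 13/18 = 0.7222.

0.72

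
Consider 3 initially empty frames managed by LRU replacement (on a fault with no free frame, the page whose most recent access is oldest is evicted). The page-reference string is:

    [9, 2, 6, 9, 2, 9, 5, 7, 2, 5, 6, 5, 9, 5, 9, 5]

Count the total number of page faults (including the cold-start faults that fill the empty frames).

8

9 -> fault, frames [9]
2 -> fault, frames [9, 2]
6 -> fault, frames [9, 2, 6]
9 -> hit
2 -> hit
9 -> hit
5 -> fault, evict 6, frames [2, 9, 5]
7 -> fault, evict 2, frames [9, 5, 7]
2 -> fault, evict 9, frames [5, 7, 2]
5 -> hit
6 -> fault, evict 7, frames [2, 5, 6]
5 -> hit
9 -> fault, evict 2, frames [6, 5, 9]
5 -> hit
9 -> hit
5 -> hit
Page faults: 8.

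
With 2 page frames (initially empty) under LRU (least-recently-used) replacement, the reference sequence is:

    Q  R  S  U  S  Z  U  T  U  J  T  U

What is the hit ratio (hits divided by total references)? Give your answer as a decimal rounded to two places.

0.17

Q → miss, frames [Q]
R → miss, frames [Q, R]
S → miss, evict Q, frames [R, S]
U → miss, evict R, frames [S, U]
S → hit
Z → miss, evict U, frames [S, Z]
U → miss, evict S, frames [Z, U]
T → miss, evict Z, frames [U, T]
U → hit
J → miss, evict T, frames [U, J]
T → miss, evict U, frames [J, T]
U → miss, evict J, frames [T, U]
Hits: 2 of 12 references → 2/12 = 0.1667.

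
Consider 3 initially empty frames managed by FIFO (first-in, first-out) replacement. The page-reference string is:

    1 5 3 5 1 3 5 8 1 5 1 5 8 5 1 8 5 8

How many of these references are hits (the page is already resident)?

12

1 -> miss, frames (1)
5 -> miss, frames (1 5)
3 -> miss, frames (1 5 3)
5 -> hit
1 -> hit
3 -> hit
5 -> hit
8 -> miss, evict 1, frames (5 3 8)
1 -> miss, evict 5, frames (3 8 1)
5 -> miss, evict 3, frames (8 1 5)
1 -> hit
5 -> hit
8 -> hit
5 -> hit
1 -> hit
8 -> hit
5 -> hit
8 -> hit
Hits: 12.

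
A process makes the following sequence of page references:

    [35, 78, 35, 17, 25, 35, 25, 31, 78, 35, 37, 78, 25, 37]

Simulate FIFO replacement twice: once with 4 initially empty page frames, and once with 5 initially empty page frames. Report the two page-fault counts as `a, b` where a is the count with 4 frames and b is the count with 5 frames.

9, 6

4 frames: F F . F F . . F . F F F F . → 9 faults.
5 frames: F F . F F . . F . . F . . . → 6 faults.
6 < 9: adding a frame reduced faults, as is typical.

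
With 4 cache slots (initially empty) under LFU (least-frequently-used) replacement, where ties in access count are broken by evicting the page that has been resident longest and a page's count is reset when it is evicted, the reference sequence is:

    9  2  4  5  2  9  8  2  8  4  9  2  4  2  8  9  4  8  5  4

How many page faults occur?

9: miss, frames {9}
2: miss, frames {9,2}
4: miss, frames {9,2,4}
5: miss, frames {9,2,4,5}
2: hit
9: hit
8: miss, evict 4, frames {9,2,5,8}
2: hit
8: hit
4: miss, evict 5, frames {9,2,8,4}
9: hit
2: hit
4: hit
2: hit
8: hit
9: hit
4: hit
8: hit
5: miss, evict 4, frames {9,2,8,5}
4: miss, evict 5, frames {9,2,8,4}
Page faults: 8.

8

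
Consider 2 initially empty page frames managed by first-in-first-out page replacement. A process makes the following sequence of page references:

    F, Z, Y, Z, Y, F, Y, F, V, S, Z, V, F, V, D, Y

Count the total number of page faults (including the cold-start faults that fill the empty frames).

11

F: fault, frames (F)
Z: fault, frames (F Z)
Y: fault, evict F, frames (Z Y)
Z: hit
Y: hit
F: fault, evict Z, frames (Y F)
Y: hit
F: hit
V: fault, evict Y, frames (F V)
S: fault, evict F, frames (V S)
Z: fault, evict V, frames (S Z)
V: fault, evict S, frames (Z V)
F: fault, evict Z, frames (V F)
V: hit
D: fault, evict V, frames (F D)
Y: fault, evict F, frames (D Y)
Page faults: 11.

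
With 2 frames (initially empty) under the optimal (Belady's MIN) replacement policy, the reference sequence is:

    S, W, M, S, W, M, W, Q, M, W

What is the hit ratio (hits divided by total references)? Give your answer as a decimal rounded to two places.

S -> fault, frames [S]
W -> fault, frames [S, W]
M -> fault, evict W, frames [S, M]
S -> hit
W -> fault, evict S, frames [M, W]
M -> hit
W -> hit
Q -> fault, evict W, frames [M, Q]
M -> hit
W -> fault, evict Q, frames [M, W]
Hits: 4 of 10 references → 4/10 = 0.4000.

0.40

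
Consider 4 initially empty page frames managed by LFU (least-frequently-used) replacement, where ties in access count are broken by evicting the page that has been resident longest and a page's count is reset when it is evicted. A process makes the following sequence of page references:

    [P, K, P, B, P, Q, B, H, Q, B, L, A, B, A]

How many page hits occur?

7

P -> miss, frames {P}
K -> miss, frames {P,K}
P -> hit
B -> miss, frames {P,K,B}
P -> hit
Q -> miss, frames {P,K,B,Q}
B -> hit
H -> miss, evict K, frames {P,B,Q,H}
Q -> hit
B -> hit
L -> miss, evict H, frames {P,B,Q,L}
A -> miss, evict L, frames {P,B,Q,A}
B -> hit
A -> hit
Hits: 7.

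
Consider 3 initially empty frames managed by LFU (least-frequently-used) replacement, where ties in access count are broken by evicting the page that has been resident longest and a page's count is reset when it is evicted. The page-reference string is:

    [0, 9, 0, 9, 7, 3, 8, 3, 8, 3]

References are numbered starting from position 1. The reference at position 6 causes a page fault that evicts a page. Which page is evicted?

pos 1: 0 → fault, frames (0)
pos 2: 9 → fault, frames (0 9)
pos 3: 0 → hit
pos 4: 9 → hit
pos 5: 7 → fault, frames (0 9 7)
pos 6: 3 → fault, evict 7, frames (0 9 3)
At position 6, page 7 is evicted.

7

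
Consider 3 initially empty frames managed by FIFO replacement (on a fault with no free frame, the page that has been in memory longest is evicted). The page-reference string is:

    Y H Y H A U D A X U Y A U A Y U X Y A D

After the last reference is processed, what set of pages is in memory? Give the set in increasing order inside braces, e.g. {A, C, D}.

{A, D, Y}

Y -> fault, frames [Y]
H -> fault, frames [Y, H]
Y -> hit
H -> hit
A -> fault, frames [Y, H, A]
U -> fault, evict Y, frames [H, A, U]
D -> fault, evict H, frames [A, U, D]
A -> hit
X -> fault, evict A, frames [U, D, X]
U -> hit
Y -> fault, evict U, frames [D, X, Y]
A -> fault, evict D, frames [X, Y, A]
U -> fault, evict X, frames [Y, A, U]
A -> hit
Y -> hit
U -> hit
X -> fault, evict Y, frames [A, U, X]
Y -> fault, evict A, frames [U, X, Y]
A -> fault, evict U, frames [X, Y, A]
D -> fault, evict X, frames [Y, A, D]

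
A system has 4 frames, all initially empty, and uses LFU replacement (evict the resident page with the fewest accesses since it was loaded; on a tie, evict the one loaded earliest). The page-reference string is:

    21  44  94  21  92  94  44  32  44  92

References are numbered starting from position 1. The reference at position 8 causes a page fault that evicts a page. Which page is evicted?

pos 1: 21: fault, frames (21)
pos 2: 44: fault, frames (21 44)
pos 3: 94: fault, frames (21 44 94)
pos 4: 21: hit
pos 5: 92: fault, frames (21 44 94 92)
pos 6: 94: hit
pos 7: 44: hit
pos 8: 32: fault, evict 92, frames (21 44 94 32)
At position 8, page 92 is evicted.

92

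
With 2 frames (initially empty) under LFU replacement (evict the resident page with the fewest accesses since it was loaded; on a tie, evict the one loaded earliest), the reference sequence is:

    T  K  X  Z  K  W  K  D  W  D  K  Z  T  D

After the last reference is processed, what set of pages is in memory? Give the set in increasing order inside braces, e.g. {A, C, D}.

T → miss, frames [T]
K → miss, frames [T, K]
X → miss, evict T, frames [K, X]
Z → miss, evict K, frames [X, Z]
K → miss, evict X, frames [Z, K]
W → miss, evict Z, frames [K, W]
K → hit
D → miss, evict W, frames [K, D]
W → miss, evict D, frames [K, W]
D → miss, evict W, frames [K, D]
K → hit
Z → miss, evict D, frames [K, Z]
T → miss, evict Z, frames [K, T]
D → miss, evict T, frames [K, D]

{D, K}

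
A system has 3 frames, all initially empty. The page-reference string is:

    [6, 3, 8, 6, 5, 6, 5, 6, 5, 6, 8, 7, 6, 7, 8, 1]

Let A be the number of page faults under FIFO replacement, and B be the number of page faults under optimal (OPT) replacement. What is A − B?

Under FIFO: F F F . F F . . . . . F . . F F → 8 faults.
Under OPT: F F F . F . . . . . . F . . . F → 6 faults.
A − B = 8 − 6 = 2.

2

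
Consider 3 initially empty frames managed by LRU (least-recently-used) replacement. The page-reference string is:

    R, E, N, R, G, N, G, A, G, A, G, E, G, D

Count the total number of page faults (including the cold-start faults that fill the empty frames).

7

R → miss, frames [R]
E → miss, frames [R, E]
N → miss, frames [R, E, N]
R → hit
G → miss, evict E, frames [N, R, G]
N → hit
G → hit
A → miss, evict R, frames [N, G, A]
G → hit
A → hit
G → hit
E → miss, evict N, frames [A, G, E]
G → hit
D → miss, evict A, frames [E, G, D]
Page faults: 7.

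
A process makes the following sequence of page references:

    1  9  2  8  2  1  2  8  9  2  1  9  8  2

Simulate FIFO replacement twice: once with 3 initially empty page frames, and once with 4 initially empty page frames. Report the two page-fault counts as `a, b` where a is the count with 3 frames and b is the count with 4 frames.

3 frames: F F F F . F . . F F . . F . → 8 faults.
4 frames: F F F F . . . . . . . . . . → 4 faults.
4 < 8: adding a frame reduced faults, as is typical.

8, 4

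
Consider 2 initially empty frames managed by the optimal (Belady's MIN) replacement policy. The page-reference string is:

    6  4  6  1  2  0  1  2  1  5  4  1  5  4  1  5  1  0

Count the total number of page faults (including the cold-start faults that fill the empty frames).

6 -> miss, frames [6]
4 -> miss, frames [6, 4]
6 -> hit
1 -> miss, evict 6, frames [4, 1]
2 -> miss, evict 4, frames [1, 2]
0 -> miss, evict 2, frames [1, 0]
1 -> hit
2 -> miss, evict 0, frames [1, 2]
1 -> hit
5 -> miss, evict 2, frames [1, 5]
4 -> miss, evict 5, frames [1, 4]
1 -> hit
5 -> miss, evict 1, frames [4, 5]
4 -> hit
1 -> miss, evict 4, frames [5, 1]
5 -> hit
1 -> hit
0 -> miss, evict 1, frames [5, 0]
Page faults: 11.

11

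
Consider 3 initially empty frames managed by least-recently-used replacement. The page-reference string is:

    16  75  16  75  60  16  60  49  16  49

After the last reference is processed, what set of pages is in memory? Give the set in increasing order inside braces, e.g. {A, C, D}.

16: fault, frames (16)
75: fault, frames (16 75)
16: hit
75: hit
60: fault, frames (16 75 60)
16: hit
60: hit
49: fault, evict 75, frames (16 60 49)
16: hit
49: hit

{16, 49, 60}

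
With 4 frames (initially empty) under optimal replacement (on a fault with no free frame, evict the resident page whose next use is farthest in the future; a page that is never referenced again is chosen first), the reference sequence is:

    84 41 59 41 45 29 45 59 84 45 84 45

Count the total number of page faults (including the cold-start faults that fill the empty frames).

84 -> miss, frames [84]
41 -> miss, frames [84, 41]
59 -> miss, frames [84, 41, 59]
41 -> hit
45 -> miss, frames [84, 41, 59, 45]
29 -> miss, evict 41, frames [84, 59, 45, 29]
45 -> hit
59 -> hit
84 -> hit
45 -> hit
84 -> hit
45 -> hit
Page faults: 5.

5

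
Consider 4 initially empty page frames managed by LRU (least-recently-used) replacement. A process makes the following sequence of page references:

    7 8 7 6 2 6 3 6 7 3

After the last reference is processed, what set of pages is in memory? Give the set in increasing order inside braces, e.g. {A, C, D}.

{2, 3, 6, 7}

7: miss, frames {7}
8: miss, frames {7,8}
7: hit
6: miss, frames {8,7,6}
2: miss, frames {8,7,6,2}
6: hit
3: miss, evict 8, frames {7,2,6,3}
6: hit
7: hit
3: hit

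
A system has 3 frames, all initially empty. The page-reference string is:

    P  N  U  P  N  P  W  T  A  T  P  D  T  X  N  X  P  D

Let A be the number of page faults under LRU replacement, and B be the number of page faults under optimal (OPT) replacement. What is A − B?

Under LRU: F F F . . . F F F . F F . F F . F F → 12 faults.
Under OPT: F F F . . . F F F . . F . F F . . F → 10 faults.
A − B = 12 − 10 = 2.

2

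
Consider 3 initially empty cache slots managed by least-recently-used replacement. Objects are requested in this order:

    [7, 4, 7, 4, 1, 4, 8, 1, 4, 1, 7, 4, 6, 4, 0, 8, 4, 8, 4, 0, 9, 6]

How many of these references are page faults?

7: fault, frames {7}
4: fault, frames {7,4}
7: hit
4: hit
1: fault, frames {7,4,1}
4: hit
8: fault, evict 7, frames {1,4,8}
1: hit
4: hit
1: hit
7: fault, evict 8, frames {4,1,7}
4: hit
6: fault, evict 1, frames {7,4,6}
4: hit
0: fault, evict 7, frames {6,4,0}
8: fault, evict 6, frames {4,0,8}
4: hit
8: hit
4: hit
0: hit
9: fault, evict 8, frames {4,0,9}
6: fault, evict 4, frames {0,9,6}
Page faults: 10.

10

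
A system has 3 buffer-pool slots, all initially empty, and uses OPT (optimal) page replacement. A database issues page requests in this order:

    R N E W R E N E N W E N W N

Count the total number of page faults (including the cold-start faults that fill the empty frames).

5

R -> miss, frames (R)
N -> miss, frames (R N)
E -> miss, frames (R N E)
W -> miss, evict N, frames (R E W)
R -> hit
E -> hit
N -> miss, evict R, frames (E W N)
E -> hit
N -> hit
W -> hit
E -> hit
N -> hit
W -> hit
N -> hit
Page faults: 5.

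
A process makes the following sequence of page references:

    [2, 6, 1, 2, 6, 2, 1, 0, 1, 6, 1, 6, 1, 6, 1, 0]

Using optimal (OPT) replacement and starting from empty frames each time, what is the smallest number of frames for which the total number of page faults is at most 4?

f=1: 16 faults
f=2: 8 faults
f=3: 4 faults
f=4: 4 faults
Smallest f with faults ≤ 4 is 3.

3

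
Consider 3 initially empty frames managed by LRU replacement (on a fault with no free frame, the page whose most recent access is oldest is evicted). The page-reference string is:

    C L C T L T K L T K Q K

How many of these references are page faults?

5

C -> miss, frames (C)
L -> miss, frames (C L)
C -> hit
T -> miss, frames (L C T)
L -> hit
T -> hit
K -> miss, evict C, frames (L T K)
L -> hit
T -> hit
K -> hit
Q -> miss, evict L, frames (T K Q)
K -> hit
Page faults: 5.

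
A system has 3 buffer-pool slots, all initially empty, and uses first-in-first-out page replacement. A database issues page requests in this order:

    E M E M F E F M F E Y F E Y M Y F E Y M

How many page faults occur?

E: miss, frames [E]
M: miss, frames [E, M]
E: hit
M: hit
F: miss, frames [E, M, F]
E: hit
F: hit
M: hit
F: hit
E: hit
Y: miss, evict E, frames [M, F, Y]
F: hit
E: miss, evict M, frames [F, Y, E]
Y: hit
M: miss, evict F, frames [Y, E, M]
Y: hit
F: miss, evict Y, frames [E, M, F]
E: hit
Y: miss, evict E, frames [M, F, Y]
M: hit
Page faults: 8.

8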